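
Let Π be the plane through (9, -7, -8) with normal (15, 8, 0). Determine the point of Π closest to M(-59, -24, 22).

(1, 8, 22)

The perpendicular from M has direction n = (15, 8, 0): r = (-59, -24, 22) + μ(15, 8, 0).
Substitute into the plane: n·(M + μn) = 79 gives -1077 + 289μ = 79, so μ = 4.
Foot = (-59, -24, 22) + 4·(15, 8, 0) = (1, 8, 22).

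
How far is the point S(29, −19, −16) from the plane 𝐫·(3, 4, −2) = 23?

d = |3·29 + 4·(-19) + (-2)·(-16) − 23| / √(9 + 16 + 4) = |20| / √29 = 20√29/29.

20√29/29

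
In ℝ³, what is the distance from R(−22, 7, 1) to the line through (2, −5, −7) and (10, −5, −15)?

4√17

A direction vector is d = (8, 0, −8).
AP = (−24, 12, 8), and AP × d = (−96, −128, −96).
|AP × d|² = 34816 and |d|² = 128, so the distance is √(34816/128) = √272 = 4√17.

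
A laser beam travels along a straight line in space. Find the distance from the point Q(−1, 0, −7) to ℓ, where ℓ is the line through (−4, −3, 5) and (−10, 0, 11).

9

A direction vector is d = (−6, 3, 6).
AP = (3, 3, −12), and AP × d = (54, 54, 27).
|AP × d|² = 6561 and |d|² = 81, so the distance is √(6561/81) = √81 = 9.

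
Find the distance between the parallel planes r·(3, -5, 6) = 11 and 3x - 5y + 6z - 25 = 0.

√70/5

Both planes have normal n = (3, -5, 6), |n| = √70. Any point on the first plane is at distance |25 − 11|/|n| = 14/√70 from the second.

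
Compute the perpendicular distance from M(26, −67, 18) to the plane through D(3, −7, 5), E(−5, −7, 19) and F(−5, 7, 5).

3

DE = (−8, 0, 14) and DF = (−8, 14, 0), so a normal is n = DE × DF = (−196, −112, −112).
d = |(-196)·26 + (-112)·(-67) + (-112)·18 − (-364)| / √(38416 + 12544 + 12544) = |756| / 252 = 3.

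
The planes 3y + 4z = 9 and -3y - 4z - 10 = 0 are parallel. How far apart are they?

19/5

Divide the second equation by -1 to match normals: 3y + 4z = -10.
Both planes have normal n = (0, 3, 4), |n| = 5. Any point on the first plane is at distance |(-10) − 9|/|n| = 19/5 from the second.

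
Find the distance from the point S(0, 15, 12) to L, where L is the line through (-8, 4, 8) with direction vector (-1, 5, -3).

Direction vector d = (-1, 5, -3).
AP = (8, 11, 4), and AP × d = (-53, 20, 51).
|AP × d|² = 5810 and |d|² = 35, so the distance is √(5810/35) = √166.

√166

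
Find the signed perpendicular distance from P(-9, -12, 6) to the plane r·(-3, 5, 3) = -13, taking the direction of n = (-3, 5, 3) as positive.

-2√43/43

n·P − (-13) = -2.
|n| = √43, so the signed distance is -2√43/43.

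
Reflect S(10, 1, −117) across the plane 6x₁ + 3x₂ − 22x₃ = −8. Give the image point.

n = (6, 3, −22), |n|² = 529, n·S − (-8) = 2645, so t = 2645/529 = 5.
Foot F = S − 5·n = (−20, −14, −7); the reflection is 2F − S = (−50, −29, 103).

(-50, -29, 103)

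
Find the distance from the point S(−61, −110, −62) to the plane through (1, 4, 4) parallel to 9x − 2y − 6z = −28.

6

Parallel planes share the normal n = (9, −2, −6); since (1, 4, 4) lies on the plane, its equation is 9x − 2y − 6z = -23.
n = (9, −2, −6); n·P − (-23) = 66; |n| = 11; distance = 66/11 = 6.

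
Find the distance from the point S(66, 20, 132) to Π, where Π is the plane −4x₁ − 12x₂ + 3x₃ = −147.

3

Normal vector n = (−4, −12, 3), and n·(66, 20, 132) − (−147) = 39.
|n| = √(16 + 144 + 9) = 13, so the distance is |39|/13 = 3.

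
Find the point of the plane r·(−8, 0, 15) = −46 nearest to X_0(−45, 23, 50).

(-13, 23, -10)

n = (−8, 0, 15), |n|² = 289, and n·X_0 − (-46) = 1156.
t = 1156/289 = 4, so the foot is X_0 − t·n = (−45, 23, 50) − 4·(−8, 0, 15) = (−13, 23, −10).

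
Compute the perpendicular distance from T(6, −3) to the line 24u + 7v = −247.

The normal to the line is n = (24, 7) with |n| = 25.
|n·T − (-247)| = |123 − (-247)| = 370, so the distance is 370/25 = 74/5.

74/5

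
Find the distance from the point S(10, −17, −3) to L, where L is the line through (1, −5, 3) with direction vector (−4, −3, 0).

Direction vector d = (−4, −3, 0).
AP = (9, −12, −6), and AP × d = (−18, 24, −75).
|AP × d|² = 6525 and |d|² = 25, so the distance is √(6525/25) = √261 = 3√29.

3√29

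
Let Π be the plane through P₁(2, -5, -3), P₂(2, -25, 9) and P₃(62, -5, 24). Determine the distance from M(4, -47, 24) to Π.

P₁P₂ = (0, -20, 12) and P₁P₃ = (60, 0, 27), so a normal is n = P₁P₂ × P₁P₃ = (-540, 720, 1200).
Then n·(4, -47, 24) - (-8280) = 1080.
|n| = √(291600 + 518400 + 1440000) = 1500, so the distance is |1080|/1500 = 18/25.

18/25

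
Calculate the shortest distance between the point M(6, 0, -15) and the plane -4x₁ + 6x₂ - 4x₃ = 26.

5√17/17

Normal vector n = (-4, 6, -4), and n·(6, 0, -15) - 26 = 10.
|n| = √(16 + 36 + 16) = 2√17, so the distance is |10|/(2√17) = 5/√17.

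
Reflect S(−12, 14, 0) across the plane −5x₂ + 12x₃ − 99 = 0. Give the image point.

(-12, 4, 24)

With n = (0, −5, 12), the signed offset is (n·S − 99)/|n|² = -169/169 = -1.
S' = S − 2t·n = (−12, 14, 0) − (-2)·(0, −5, 12) = (−12, 4, 24).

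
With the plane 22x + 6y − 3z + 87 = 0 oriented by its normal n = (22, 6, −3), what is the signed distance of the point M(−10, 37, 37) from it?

-22/23

n·M − (-87) = -22.
|n| = 23, so the signed distance is -22/23.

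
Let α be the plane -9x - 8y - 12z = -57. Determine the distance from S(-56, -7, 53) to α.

19/17

Normal vector n = (-9, -8, -12), and n·(-56, -7, 53) - (-57) = -19.
|n| = √(81 + 64 + 144) = 17, so the distance is |-19|/17 = 19/17.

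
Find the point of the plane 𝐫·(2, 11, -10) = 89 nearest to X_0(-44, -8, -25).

(-658/15, -109/15, -77/3)

The perpendicular from X_0 has direction n = (2, 11, -10): r = (-44, -8, -25) + t(2, 11, -10).
Substitute into the plane: n·(X_0 + tn) = 89 gives 74 + 225t = 89, so t = 1/15.
Foot = (-44, -8, -25) + (1/15)·(2, 11, -10) = (-658/15, -109/15, -77/3).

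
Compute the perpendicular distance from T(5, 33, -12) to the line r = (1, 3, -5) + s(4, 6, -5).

Direction vector d = (4, 6, -5).
AP = (4, 30, -7), and AP × d = (-108, -8, -96).
|AP × d|² = 20944 and |d|² = 77, so the distance is √(20944/77) = √272 = 4√17.

4√17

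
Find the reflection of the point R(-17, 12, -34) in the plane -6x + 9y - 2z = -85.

(19, -42, -22)

With n = (-6, 9, -2), the signed offset is (n·R − (-85))/|n|² = 363/121 = 3.
R' = R − 2t·n = (-17, 12, -34) − 6·(-6, 9, -2) = (19, -42, -22).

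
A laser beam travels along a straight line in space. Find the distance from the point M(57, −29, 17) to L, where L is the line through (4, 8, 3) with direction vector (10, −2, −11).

Direction vector d = (10, −2, −11).
AP = (53, −37, 14), and AP × d = (435, 723, 264).
|AP × d|² = 781650 and |d|² = 225, so the distance is √(781650/225) = √3474 = 3√386.

3√386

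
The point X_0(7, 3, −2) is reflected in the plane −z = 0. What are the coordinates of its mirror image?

(7, 3, 2)

n = (0, 0, −1), |n|² = 1, n·X_0 − 0 = 2, so t = 2/1 = 2.
Foot F = X_0 − 2·n = (7, 3, 0); the reflection is 2F − X_0 = (7, 3, 2).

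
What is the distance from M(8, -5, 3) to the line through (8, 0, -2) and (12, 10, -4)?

A direction vector is d = (4, 10, -2).
AP = (0, -5, 5); AP·d = -60, |AP|² = 50, |d|² = 120.
distance² = |AP|² − (AP·d)²/|d|² = 50 − 3600/120 = 20, so the distance is 2√5.

2√5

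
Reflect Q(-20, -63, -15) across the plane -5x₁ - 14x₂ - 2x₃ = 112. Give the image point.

(20, 49, 1)

With n = (-5, -14, -2), the signed offset is (n·Q − 112)/|n|² = 900/225 = 4.
Q' = Q − 2t·n = (-20, -63, -15) − 8·(-5, -14, -2) = (20, 49, 1).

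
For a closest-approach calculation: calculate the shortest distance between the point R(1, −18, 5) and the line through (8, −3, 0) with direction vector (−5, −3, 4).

3√11

Direction vector d = (−5, −3, 4).
AP = (−7, −15, 5), and AP × d = (−45, 3, −54).
|AP × d|² = 4950 and |d|² = 50, so the distance is √(4950/50) = √99 = 3√11.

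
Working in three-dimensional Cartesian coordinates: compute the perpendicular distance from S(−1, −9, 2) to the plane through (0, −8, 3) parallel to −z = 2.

Parallel planes share the normal n = (0, 0, −1); since (0, −8, 3) lies on the plane, its equation is −z = -3.
n = (0, 0, −1); n·P − (-3) = 1; |n| = 1; distance = 1/1 = 1.

1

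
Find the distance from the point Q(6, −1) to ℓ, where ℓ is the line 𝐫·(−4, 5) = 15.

d = |(-4)·6 + 5·(-1) − 15| / √(16 + 25) = |-44|/√41 = 44/√41.

44/√41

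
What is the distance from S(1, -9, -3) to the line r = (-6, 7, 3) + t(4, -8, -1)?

Direction vector d = (4, -8, -1).
AP = (7, -16, -6); AP·d = 162, |AP|² = 341, |d|² = 81.
distance² = |AP|² − (AP·d)²/|d|² = 341 − 26244/81 = 17, so the distance is √17.

√17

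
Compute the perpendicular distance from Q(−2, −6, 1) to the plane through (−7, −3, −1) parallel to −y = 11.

Parallel planes share the normal n = (0, −1, 0); since (−7, −3, −1) lies on the plane, its equation is −y = 3.
Then n·(−2, −6, 1) − 3 = 3.
|n| = √(0 + 1 + 0) = 1, so the distance is |3|/1 = 3.

3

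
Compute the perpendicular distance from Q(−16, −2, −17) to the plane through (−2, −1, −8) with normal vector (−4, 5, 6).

3√77/77

The plane has equation n·(r − (−2, −1, −8)) = 0, i.e. n·r = -45.
d = |(-4)·(-16) + 5·(-2) + 6·(-17) − (-45)| / √(16 + 25 + 36) = |-3| / √77 = 3/√77.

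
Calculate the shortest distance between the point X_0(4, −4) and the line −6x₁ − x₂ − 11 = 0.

d = |(-6)·4 + (-1)·(-4) − 11| / √(36 + 1) = |-31|/√37 = 31√37/37.

31/√37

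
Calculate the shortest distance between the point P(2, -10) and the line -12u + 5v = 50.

The normal to the line is n = (-12, 5) with |n| = 13.
|n·P − 50| = |-74 − 50| = 124, so the distance is 124/13.

124/13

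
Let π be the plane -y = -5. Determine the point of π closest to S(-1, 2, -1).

n = (0, -1, 0), |n|² = 1, and n·S − (-5) = 3.
t = 3/1 = 3, so the foot is S − t·n = (-1, 2, -1) − 3·(0, -1, 0) = (-1, 5, -1).

(-1, 5, -1)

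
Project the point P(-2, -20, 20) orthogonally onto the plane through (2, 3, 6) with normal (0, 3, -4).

(-2, -5, 0)

n = (0, 3, -4), |n|² = 25, and n·P − (-15) = -125.
t = -125/25 = -5, so the foot is P − t·n = (-2, -20, 20) − (-5)·(0, 3, -4) = (-2, -5, 0).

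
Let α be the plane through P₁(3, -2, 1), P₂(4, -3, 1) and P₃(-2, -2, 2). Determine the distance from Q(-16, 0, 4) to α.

P₁P₂ = (1, -1, 0) and P₁P₃ = (-5, 0, 1), so a normal is n = P₁P₂ × P₁P₃ = (-1, -1, -5).
d = |(-1)·(-16) + (-1)·0 + (-5)·4 − (-6)| / √(1 + 1 + 25) = |2| / (3√3) = 2/(3√3).

2√3/9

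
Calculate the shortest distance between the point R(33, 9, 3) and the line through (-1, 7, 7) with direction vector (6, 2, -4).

2√70

Direction vector d = (6, 2, -4).
AP = (34, 2, -4), and AP × d = (0, 112, 56).
|AP × d|² = 15680 and |d|² = 56, so the distance is √(15680/56) = √280 = 2√70.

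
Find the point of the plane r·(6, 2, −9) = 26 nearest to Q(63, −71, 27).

(711/11, -775/11, 270/11)

The perpendicular from Q has direction n = (6, 2, −9): r = (63, −71, 27) + λ(6, 2, −9).
Substitute into the plane: n·(Q + λn) = 26 gives -7 + 121λ = 26, so λ = 3/11.
Foot = (63, −71, 27) + (3/11)·(6, 2, −9) = (711/11, −775/11, 270/11).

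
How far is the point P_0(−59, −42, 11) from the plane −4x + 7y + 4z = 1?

5/3

n = (−4, 7, 4); n·P − 1 = -15; |n| = 9; distance = 15/9 = 5/3.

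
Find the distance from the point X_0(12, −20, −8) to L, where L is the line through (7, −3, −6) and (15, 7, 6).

√241

A direction vector is d = (8, 10, 12).
AP = (5, −17, −2); AP·d = -154, |AP|² = 318, |d|² = 308.
distance² = |AP|² − (AP·d)²/|d|² = 318 − 23716/308 = 241, so the distance is √241.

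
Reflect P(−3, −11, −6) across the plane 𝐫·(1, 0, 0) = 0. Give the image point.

n = (1, 0, 0), |n|² = 1, n·P − 0 = -3, so t = -3/1 = -3.
Foot F = P − (-3)·n = (0, −11, −6); the reflection is 2F − P = (3, −11, −6).

(3, -11, -6)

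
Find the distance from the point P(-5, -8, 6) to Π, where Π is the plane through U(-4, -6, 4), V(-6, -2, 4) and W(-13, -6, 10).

UV = (-2, 4, 0) and UW = (-9, 0, 6), so a normal is n = UV × UW = (24, 12, 36).
Then n·(-5, -8, 6) - (-24) = 24.
|n| = √(576 + 144 + 1296) = 12√14, so the distance is |24|/(12√14) = √14/7.

√14/7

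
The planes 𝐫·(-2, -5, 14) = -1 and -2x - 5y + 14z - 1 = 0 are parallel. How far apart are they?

With common normal n = (-2, -5, 14) (|n| = 15), the distance is |(-1) − 1|/|n| = 2/15.

2/15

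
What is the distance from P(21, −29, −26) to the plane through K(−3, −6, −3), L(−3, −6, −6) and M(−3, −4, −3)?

24

KL = (0, 0, −3) and KM = (0, 2, 0), so a normal is n = KL × KM = (6, 0, 0).
n = (6, 0, 0); n·P − (-18) = 144; |n| = 6; distance = 144/6 = 24.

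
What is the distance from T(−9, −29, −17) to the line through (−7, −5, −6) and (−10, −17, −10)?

A direction vector is d = (−3, −12, −4).
AP = (−2, −24, −11); AP·d = 338, |AP|² = 701, |d|² = 169.
distance² = |AP|² − (AP·d)²/|d|² = 701 − 114244/169 = 25, so the distance is 5.

5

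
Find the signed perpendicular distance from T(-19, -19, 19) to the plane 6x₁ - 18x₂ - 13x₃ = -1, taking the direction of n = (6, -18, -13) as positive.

n·T − (-1) = -18.
|n| = 23, so the signed distance is -18/23.

-18/23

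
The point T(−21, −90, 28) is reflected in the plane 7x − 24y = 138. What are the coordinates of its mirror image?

n = (7, −24, 0), |n|² = 625, n·T − 138 = 1875, so t = 1875/625 = 3.
Foot F = T − 3·n = (−42, −18, 28); the reflection is 2F − T = (−63, 54, 28).

(-63, 54, 28)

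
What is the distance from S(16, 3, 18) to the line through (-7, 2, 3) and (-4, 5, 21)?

A direction vector is d = (3, 3, 18).
AP = (23, 1, 15); AP·d = 342, |AP|² = 755, |d|² = 342.
distance² = |AP|² − (AP·d)²/|d|² = 755 − 116964/342 = 413, so the distance is √413.

√413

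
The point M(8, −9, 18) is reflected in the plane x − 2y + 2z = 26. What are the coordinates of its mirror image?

(0, 7, 2)

With n = (1, −2, 2), the signed offset is (n·M − 26)/|n|² = 36/9 = 4.
M' = M − 2t·n = (8, −9, 18) − 8·(1, −2, 2) = (0, 7, 2).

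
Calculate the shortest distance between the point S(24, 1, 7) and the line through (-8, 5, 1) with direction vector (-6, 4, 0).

Direction vector d = (-6, 4, 0).
AP = (32, -4, 6), and AP × d = (-24, -36, 104).
|AP × d|² = 12688 and |d|² = 52, so the distance is √(12688/52) = √244 = 2√61.

2√61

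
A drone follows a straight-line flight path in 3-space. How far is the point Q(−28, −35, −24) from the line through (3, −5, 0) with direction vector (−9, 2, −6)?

2√337

Direction vector d = (−9, 2, −6).
AP = (−31, −30, −24); AP·d = 363, |AP|² = 2437, |d|² = 121.
distance² = |AP|² − (AP·d)²/|d|² = 2437 − 131769/121 = 1348, so the distance is 2√337.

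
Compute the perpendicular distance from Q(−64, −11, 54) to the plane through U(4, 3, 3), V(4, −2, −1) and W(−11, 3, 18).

29√66/66

UV = (0, −5, −4) and UW = (−15, 0, 15), so a normal is n = UV × UW = (−75, 60, −75).
Then n·(−64, −11, 54) − (−345) = 435.
|n| = √(5625 + 3600 + 5625) = 15√66, so the distance is |435|/(15√66) = 29/√66.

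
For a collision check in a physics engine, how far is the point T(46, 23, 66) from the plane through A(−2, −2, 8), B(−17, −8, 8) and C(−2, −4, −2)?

29/√30

AB = (−15, −6, 0) and AC = (0, −2, −10), so a normal is n = AB × AC = (60, −150, 30).
d = |60·46 + (-150)·23 + 30·66 − 420| / √(3600 + 22500 + 900) = |870| / (30√30) = 29√30/30.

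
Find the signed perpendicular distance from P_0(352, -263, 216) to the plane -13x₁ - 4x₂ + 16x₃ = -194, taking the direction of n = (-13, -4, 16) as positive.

6

n·P_0 − (-194) = 126.
|n| = 21, so the signed distance is 126/21 = 6.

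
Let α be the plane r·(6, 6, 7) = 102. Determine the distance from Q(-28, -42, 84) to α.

Normal vector n = (6, 6, 7), and n·(-28, -42, 84) - 102 = 66.
|n| = √(36 + 36 + 49) = 11, so the distance is |66|/11 = 6.

6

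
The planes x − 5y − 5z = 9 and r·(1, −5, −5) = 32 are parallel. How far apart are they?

23/√51

Both planes have normal n = (1, −5, −5), |n| = √51. Any point on the first plane is at distance |32 − 9|/|n| = 23/√51 = 23√51/51 from the second.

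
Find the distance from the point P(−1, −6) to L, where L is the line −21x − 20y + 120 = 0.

The normal to the line is n = (−21, −20) with |n| = 29.
|n·P − (-120)| = |141 − (-120)| = 261, so the distance is 261/29 = 9.

9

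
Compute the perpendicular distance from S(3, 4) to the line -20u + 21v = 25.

1/29

The normal to the line is n = (-20, 21) with |n| = 29.
|n·S − 25| = |24 − 25| = 1, so the distance is 1/29.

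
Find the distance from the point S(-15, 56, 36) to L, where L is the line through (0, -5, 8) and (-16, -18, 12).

A direction vector is d = (-16, -13, 4).
AP = (-15, 61, 28); AP·d = -441, |AP|² = 4730, |d|² = 441.
distance² = |AP|² − (AP·d)²/|d|² = 4730 − 194481/441 = 4289, so the distance is √4289.

√4289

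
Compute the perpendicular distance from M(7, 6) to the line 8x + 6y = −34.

63/5

The normal to the line is n = (8, 6) with |n| = 10.
|n·M − (-34)| = |92 − (-34)| = 126, so the distance is 126/10 = 63/5.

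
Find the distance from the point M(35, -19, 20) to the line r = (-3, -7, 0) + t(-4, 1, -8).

Direction vector d = (-4, 1, -8).
AP = (38, -12, 20), and AP × d = (76, 224, -10).
|AP × d|² = 56052 and |d|² = 81, so the distance is √(56052/81) = √692 = 2√173.

2√173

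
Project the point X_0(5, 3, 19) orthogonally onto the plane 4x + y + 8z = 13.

(-3, 1, 3)

n = (4, 1, 8), |n|² = 81, and n·X_0 − 13 = 162.
t = 162/81 = 2, so the foot is X_0 − t·n = (5, 3, 19) − 2·(4, 1, 8) = (−3, 1, 3).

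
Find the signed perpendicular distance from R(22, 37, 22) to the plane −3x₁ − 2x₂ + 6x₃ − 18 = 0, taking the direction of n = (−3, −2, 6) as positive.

-26/7

n·R − 18 = -26.
|n| = 7, so the signed distance is -26/7.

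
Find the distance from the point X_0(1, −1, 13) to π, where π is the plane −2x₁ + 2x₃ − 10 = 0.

d = |(-2)·1 + 2·13 − 10| / √(4 + 0 + 4) = |14| / (2√2) = 7/√2.

7/√2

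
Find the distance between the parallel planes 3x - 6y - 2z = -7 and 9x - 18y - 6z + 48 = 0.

Divide the second equation by 3 to match normals: 3x - 6y - 2z = -16.
With common normal n = (3, -6, -2) (|n| = 7), the distance is |(-7) − (-16)|/|n| = 9/7.

9/7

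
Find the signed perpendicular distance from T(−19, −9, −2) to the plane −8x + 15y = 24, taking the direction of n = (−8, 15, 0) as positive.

n·T − 24 = -7.
|n| = 17, so the signed distance is -7/17.

-7/17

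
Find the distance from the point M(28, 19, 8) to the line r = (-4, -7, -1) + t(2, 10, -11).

2√389

Direction vector d = (2, 10, -11).
AP = (32, 26, 9), and AP × d = (-376, 370, 268).
|AP × d|² = 350100 and |d|² = 225, so the distance is √(350100/225) = √1556 = 2√389.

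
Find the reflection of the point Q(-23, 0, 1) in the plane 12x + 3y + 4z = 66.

(25, 12, 17)

With n = (12, 3, 4), the signed offset is (n·Q − 66)/|n|² = -338/169 = -2.
Q' = Q − 2t·n = (-23, 0, 1) − (-4)·(12, 3, 4) = (25, 12, 17).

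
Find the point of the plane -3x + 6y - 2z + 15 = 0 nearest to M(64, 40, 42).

(439/7, 298/7, 288/7)

n = (-3, 6, -2), |n|² = 49, and n·M − (-15) = -21.
t = -21/49 = -3/7, so the foot is M − t·n = (64, 40, 42) − (-3/7)·(-3, 6, -2) = (439/7, 298/7, 288/7).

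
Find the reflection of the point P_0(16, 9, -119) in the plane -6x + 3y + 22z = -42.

With n = (-6, 3, 22), the signed offset is (n·P_0 − (-42))/|n|² = -2645/529 = -5.
P_0' = P_0 − 2t·n = (16, 9, -119) − (-10)·(-6, 3, 22) = (-44, 39, 101).

(-44, 39, 101)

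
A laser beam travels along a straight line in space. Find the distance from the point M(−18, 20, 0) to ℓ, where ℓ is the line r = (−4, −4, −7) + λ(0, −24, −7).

Direction vector d = (0, −24, −7).
AP = (−14, 24, 7); AP·d = -625, |AP|² = 821, |d|² = 625.
distance² = |AP|² − (AP·d)²/|d|² = 821 − 390625/625 = 196, so the distance is 14.

14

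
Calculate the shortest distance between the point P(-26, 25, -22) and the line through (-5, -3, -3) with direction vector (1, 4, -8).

Direction vector d = (1, 4, -8).
AP = (-21, 28, -19); AP·d = 243, |AP|² = 1586, |d|² = 81.
distance² = |AP|² − (AP·d)²/|d|² = 1586 − 59049/81 = 857, so the distance is √857.

√857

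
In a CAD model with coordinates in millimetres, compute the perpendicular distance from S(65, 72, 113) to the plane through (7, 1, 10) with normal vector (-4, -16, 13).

The plane has equation n·(r − (7, 1, 10)) = 0, i.e. n·r = 86.
Then n·(65, 72, 113) - 86 = -29.
|n| = √(16 + 256 + 169) = 21, so the distance is |-29|/21 = 29/21.

29/21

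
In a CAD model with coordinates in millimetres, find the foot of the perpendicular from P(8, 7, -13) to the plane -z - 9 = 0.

The perpendicular from P has direction n = (0, 0, -1): r = (8, 7, -13) + t(0, 0, -1).
Substitute into the plane: n·(P + tn) = 9 gives 13 + 1t = 9, so t = -4.
Foot = (8, 7, -13) + (-4)·(0, 0, -1) = (8, 7, -9).

(8, 7, -9)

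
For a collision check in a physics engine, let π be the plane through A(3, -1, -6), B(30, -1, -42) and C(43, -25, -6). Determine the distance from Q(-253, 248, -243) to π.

9

AB = (27, 0, -36) and AC = (40, -24, 0), so a normal is n = AB × AC = (-864, -1440, -648).
n = (-864, -1440, -648); n·P − 2736 = 16200; |n| = 1800; distance = 16200/1800 = 9.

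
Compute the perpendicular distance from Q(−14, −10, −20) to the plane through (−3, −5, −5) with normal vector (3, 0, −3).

The plane has equation n·(r − (−3, −5, −5)) = 0, i.e. n·r = 6.
Then n·(−14, −10, −20) − 6 = 12.
|n| = √(9 + 0 + 9) = 3√2, so the distance is |12|/(3√2) = 2√2.

2√2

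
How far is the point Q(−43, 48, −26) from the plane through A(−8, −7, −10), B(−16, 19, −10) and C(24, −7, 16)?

AB = (−8, 26, 0) and AC = (32, 0, 26), so a normal is n = AB × AC = (676, 208, −832).
Then n·(−43, 48, −26) − 1456 = 1092.
|n| = √(456976 + 43264 + 692224) = 1092, so the distance is |1092|/1092 = 1.

1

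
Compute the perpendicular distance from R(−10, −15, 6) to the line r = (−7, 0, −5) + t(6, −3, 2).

Direction vector d = (6, −3, 2).
AP = (−3, −15, 11), and AP × d = (3, 72, 99).
|AP × d|² = 14994 and |d|² = 49, so the distance is √(14994/49) = √306 = 3√34.

3√34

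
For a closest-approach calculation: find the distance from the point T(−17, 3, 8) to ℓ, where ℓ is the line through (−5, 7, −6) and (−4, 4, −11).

6√6

A direction vector is d = (1, −3, −5).
AP = (−12, −4, 14); AP·d = -70, |AP|² = 356, |d|² = 35.
distance² = |AP|² − (AP·d)²/|d|² = 356 − 4900/35 = 216, so the distance is 6√6.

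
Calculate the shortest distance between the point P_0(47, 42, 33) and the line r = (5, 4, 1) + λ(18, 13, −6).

46

Direction vector d = (18, 13, −6).
AP = (42, 38, 32); AP·d = 1058, |AP|² = 4232, |d|² = 529.
distance² = |AP|² − (AP·d)²/|d|² = 4232 − 1119364/529 = 2116, so the distance is 46.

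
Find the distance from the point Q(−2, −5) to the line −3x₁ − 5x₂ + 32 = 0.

63/√34

d = |(-3)·(-2) + (-5)·(-5) − (-32)| / √(9 + 25) = |63|/√34 = 63/√34.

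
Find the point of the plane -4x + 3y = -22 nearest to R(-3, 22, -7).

n = (-4, 3, 0), |n|² = 25, and n·R − (-22) = 100.
t = 100/25 = 4, so the foot is R − t·n = (-3, 22, -7) − 4·(-4, 3, 0) = (13, 10, -7).

(13, 10, -7)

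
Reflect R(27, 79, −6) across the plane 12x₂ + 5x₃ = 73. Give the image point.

(27, -41, -56)

n = (0, 12, 5), |n|² = 169, n·R − 73 = 845, so t = 845/169 = 5.
Foot F = R − 5·n = (27, 19, −31); the reflection is 2F − R = (27, −41, −56).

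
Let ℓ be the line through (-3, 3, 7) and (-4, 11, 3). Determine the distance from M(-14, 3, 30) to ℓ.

A direction vector is d = (-1, 8, -4).
AP = (-11, 0, 23), and AP × d = (-184, -67, -88).
|AP × d|² = 46089 and |d|² = 81, so the distance is √(46089/81) = √569.

√569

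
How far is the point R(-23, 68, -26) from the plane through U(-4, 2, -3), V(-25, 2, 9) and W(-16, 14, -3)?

UV = (-21, 0, 12) and UW = (-12, 12, 0), so a normal is n = UV × UW = (-144, -144, -252).
d = |(-144)·(-23) + (-144)·68 + (-252)·(-26) − 1044| / √(20736 + 20736 + 63504) = |-972| / 324 = 3.

3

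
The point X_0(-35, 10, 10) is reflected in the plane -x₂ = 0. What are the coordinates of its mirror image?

(-35, -10, 10)

With n = (0, -1, 0), the signed offset is (n·X_0 − 0)/|n|² = -10/1 = -10.
X_0' = X_0 − 2t·n = (-35, 10, 10) − (-20)·(0, -1, 0) = (-35, -10, 10).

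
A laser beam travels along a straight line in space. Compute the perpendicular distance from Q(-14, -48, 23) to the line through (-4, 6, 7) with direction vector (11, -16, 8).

2√377

Direction vector d = (11, -16, 8).
AP = (-10, -54, 16), and AP × d = (-176, 256, 754).
|AP × d|² = 665028 and |d|² = 441, so the distance is √(665028/441) = √1508 = 2√377.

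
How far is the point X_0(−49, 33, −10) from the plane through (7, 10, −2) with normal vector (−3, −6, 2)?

2

The plane has equation n·(r − (7, 10, −2)) = 0, i.e. n·r = -85.
Then n·(−49, 33, −10) − (−85) = 14.
|n| = √(9 + 36 + 4) = 7, so the distance is |14|/7 = 2.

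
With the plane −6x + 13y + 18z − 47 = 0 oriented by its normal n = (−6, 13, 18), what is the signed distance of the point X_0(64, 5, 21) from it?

12/23

n·X_0 − 47 = 12.
|n| = 23, so the signed distance is 12/23.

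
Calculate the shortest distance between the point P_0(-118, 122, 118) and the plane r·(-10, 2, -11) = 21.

7

d = |(-10)·(-118) + 2·122 + (-11)·118 − 21| / √(100 + 4 + 121) = |105| / 15 = 7.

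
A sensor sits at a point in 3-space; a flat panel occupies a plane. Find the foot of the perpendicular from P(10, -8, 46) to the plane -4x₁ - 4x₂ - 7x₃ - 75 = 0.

(-10, -28, 11)

The perpendicular from P has direction n = (-4, -4, -7): r = (10, -8, 46) + t(-4, -4, -7).
Substitute into the plane: n·(P + tn) = 75 gives -330 + 81t = 75, so t = 5.
Foot = (10, -8, 46) + 5·(-4, -4, -7) = (-10, -28, 11).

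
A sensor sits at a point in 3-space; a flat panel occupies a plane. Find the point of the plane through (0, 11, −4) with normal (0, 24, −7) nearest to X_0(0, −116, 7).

(0, 4, -28)

n = (0, 24, −7), |n|² = 625, and n·X_0 − 292 = -3125.
t = -3125/625 = -5, so the foot is X_0 − t·n = (0, −116, 7) − (-5)·(0, 24, −7) = (0, 4, −28).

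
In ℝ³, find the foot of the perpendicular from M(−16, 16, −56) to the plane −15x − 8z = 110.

The perpendicular from M has direction n = (−15, 0, −8): r = (−16, 16, −56) + λ(−15, 0, −8).
Substitute into the plane: n·(M + λn) = 110 gives 688 + 289λ = 110, so λ = -2.
Foot = (−16, 16, −56) + (-2)·(−15, 0, −8) = (14, 16, −40).

(14, 16, -40)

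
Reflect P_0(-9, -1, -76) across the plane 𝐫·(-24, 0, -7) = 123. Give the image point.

(39, -1, -62)

n = (-24, 0, -7), |n|² = 625, n·P_0 − 123 = 625, so t = 625/625 = 1.
Foot F = P_0 − 1·n = (15, -1, -69); the reflection is 2F − P_0 = (39, -1, -62).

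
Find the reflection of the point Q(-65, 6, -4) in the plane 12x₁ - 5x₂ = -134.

(31, -34, -4)

With n = (12, -5, 0), the signed offset is (n·Q − (-134))/|n|² = -676/169 = -4.
Q' = Q − 2t·n = (-65, 6, -4) − (-8)·(12, -5, 0) = (31, -34, -4).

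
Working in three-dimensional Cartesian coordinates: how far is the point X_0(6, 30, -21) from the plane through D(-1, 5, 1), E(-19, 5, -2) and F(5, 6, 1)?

DE = (-18, 0, -3) and DF = (6, 1, 0), so a normal is n = DE × DF = (3, -18, -18).
n = (3, -18, -18); n·P − (-111) = -33; |n| = 3√73; distance = 33/(3√73) = 11√73/73.

11/√73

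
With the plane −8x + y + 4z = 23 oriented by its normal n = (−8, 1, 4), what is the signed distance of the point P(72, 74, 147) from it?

7

n·P − 23 = 63.
|n| = 9, so the signed distance is 63/9 = 7.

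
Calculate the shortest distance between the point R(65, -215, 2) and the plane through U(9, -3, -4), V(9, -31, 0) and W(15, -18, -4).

UV = (0, -28, 4) and UW = (6, -15, 0), so a normal is n = UV × UW = (60, 24, 168).
Then n·(65, -215, 2) - (-204) = -720.
|n| = √(3600 + 576 + 28224) = 180, so the distance is |-720|/180 = 4.

4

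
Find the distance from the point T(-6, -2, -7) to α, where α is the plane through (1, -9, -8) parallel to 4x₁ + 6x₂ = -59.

7√13/13

Parallel planes share the normal n = (4, 6, 0); since (1, -9, -8) lies on the plane, its equation is 4x₁ + 6x₂ = -50.
Then n·(-6, -2, -7) - (-50) = 14.
|n| = √(16 + 36 + 0) = 2√13, so the distance is |14|/(2√13) = 7√13/13.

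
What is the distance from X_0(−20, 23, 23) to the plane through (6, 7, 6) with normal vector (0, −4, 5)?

The plane has equation n·(r − (6, 7, 6)) = 0, i.e. n·r = 2.
Then n·(−20, 23, 23) − 2 = 21.
|n| = √(0 + 16 + 25) = √41, so the distance is |21|/√41 = 21√41/41.

21√41/41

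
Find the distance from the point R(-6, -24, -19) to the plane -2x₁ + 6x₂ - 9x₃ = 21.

n = (-2, 6, -9); n·P − 21 = 18; |n| = 11; distance = 18/11.

18/11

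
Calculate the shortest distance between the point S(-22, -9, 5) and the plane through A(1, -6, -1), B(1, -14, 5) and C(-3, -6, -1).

3

AB = (0, -8, 6) and AC = (-4, 0, 0), so a normal is n = AB × AC = (0, -24, -32).
Then n·(-22, -9, 5) - 176 = -120.
|n| = √(0 + 576 + 1024) = 40, so the distance is |-120|/40 = 3.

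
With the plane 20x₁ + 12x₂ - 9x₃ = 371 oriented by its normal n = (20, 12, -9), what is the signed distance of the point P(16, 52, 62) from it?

3/5

n·P − 371 = 15.
|n| = 25, so the signed distance is 15/25 = 3/5.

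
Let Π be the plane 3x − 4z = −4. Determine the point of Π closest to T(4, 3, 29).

n = (3, 0, −4), |n|² = 25, and n·T − (-4) = -100.
t = -100/25 = -4, so the foot is T − t·n = (4, 3, 29) − (-4)·(3, 0, −4) = (16, 3, 13).

(16, 3, 13)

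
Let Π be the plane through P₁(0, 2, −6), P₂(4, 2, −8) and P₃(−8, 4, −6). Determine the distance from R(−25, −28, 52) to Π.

P₁P₂ = (4, 0, −2) and P₁P₃ = (−8, 2, 0), so a normal is n = P₁P₂ × P₁P₃ = (4, 16, 8).
Then n·(−25, −28, 52) − (−16) = −116.
|n| = √(16 + 256 + 64) = 4√21, so the distance is |-116|/(4√21) = 29√21/21.

29/√21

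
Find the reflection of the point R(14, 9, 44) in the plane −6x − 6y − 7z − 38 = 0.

With n = (−6, −6, −7), the signed offset is (n·R − 38)/|n|² = -484/121 = -4.
R' = R − 2t·n = (14, 9, 44) − (-8)·(−6, −6, −7) = (−34, −39, −12).

(-34, -39, -12)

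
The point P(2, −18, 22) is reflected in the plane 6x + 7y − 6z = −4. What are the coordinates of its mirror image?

n = (6, 7, −6), |n|² = 121, n·P − (-4) = -242, so t = -242/121 = -2.
Foot F = P − (-2)·n = (14, −4, 10); the reflection is 2F − P = (26, 10, −2).

(26, 10, -2)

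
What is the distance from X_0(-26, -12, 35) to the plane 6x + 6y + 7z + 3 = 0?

n = (6, 6, 7); n·P − (-3) = 20; |n| = 11; distance = 20/11.

20/11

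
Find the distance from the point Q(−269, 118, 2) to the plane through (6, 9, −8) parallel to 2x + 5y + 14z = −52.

Parallel planes share the normal n = (2, 5, 14); since (6, 9, −8) lies on the plane, its equation is 2x + 5y + 14z = -55.
Then n·(−269, 118, 2) − (−55) = 135.
|n| = √(4 + 25 + 196) = 15, so the distance is |135|/15 = 9.

9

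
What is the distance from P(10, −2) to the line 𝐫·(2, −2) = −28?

13√2

d = |2·10 + (-2)·(-2) − (-28)| / √(4 + 4) = |52|/(2√2) = 13√2.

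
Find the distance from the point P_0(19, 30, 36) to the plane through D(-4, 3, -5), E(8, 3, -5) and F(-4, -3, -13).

DE = (12, 0, 0) and DF = (0, -6, -8), so a normal is n = DE × DF = (0, 96, -72).
d = |96·30 + (-72)·36 − 648| / √(0 + 9216 + 5184) = |-360| / 120 = 3.

3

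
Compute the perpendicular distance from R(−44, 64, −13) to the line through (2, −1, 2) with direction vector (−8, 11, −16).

Direction vector d = (−8, 11, −16).
AP = (−46, 65, −15), and AP × d = (−875, −616, 14).
|AP × d|² = 1145277 and |d|² = 441, so the distance is √(1145277/441) = √2597 = 7√53.

7√53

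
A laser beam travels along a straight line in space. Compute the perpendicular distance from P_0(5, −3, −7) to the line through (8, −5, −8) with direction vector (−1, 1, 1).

√2

Direction vector d = (−1, 1, 1).
AP = (−3, 2, 1); AP·d = 6, |AP|² = 14, |d|² = 3.
distance² = |AP|² − (AP·d)²/|d|² = 14 − 36/3 = 2, so the distance is √2.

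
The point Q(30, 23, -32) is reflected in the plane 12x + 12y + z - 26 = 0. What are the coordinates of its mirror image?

(-18, -25, -36)

n = (12, 12, 1), |n|² = 289, n·Q − 26 = 578, so t = 578/289 = 2.
Foot F = Q − 2·n = (6, -1, -34); the reflection is 2F − Q = (-18, -25, -36).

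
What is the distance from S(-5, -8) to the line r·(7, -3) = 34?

The normal to the line is n = (7, -3) with |n| = √58.
|n·S − 34| = |-11 − 34| = 45, so the distance is 45/√58 = 45√58/58.

45/√58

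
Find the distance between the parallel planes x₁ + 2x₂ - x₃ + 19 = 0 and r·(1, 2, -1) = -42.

23/√6

Both planes have normal n = (1, 2, -1), |n| = √6. Any point on the first plane is at distance |(-42) − (-19)|/|n| = 23/√6 from the second.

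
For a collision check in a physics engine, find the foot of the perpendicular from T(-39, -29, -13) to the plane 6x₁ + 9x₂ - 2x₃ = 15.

(-15, 7, -21)

The perpendicular from T has direction n = (6, 9, -2): r = (-39, -29, -13) + t(6, 9, -2).
Substitute into the plane: n·(T + tn) = 15 gives -469 + 121t = 15, so t = 4.
Foot = (-39, -29, -13) + 4·(6, 9, -2) = (-15, 7, -21).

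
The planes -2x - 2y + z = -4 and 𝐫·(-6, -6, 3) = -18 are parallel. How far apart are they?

Divide the second equation by 3 to match normals: -2x - 2y + z = -6.
With common normal n = (-2, -2, 1) (|n| = 3), the distance is |(-4) − (-6)|/|n| = 2/3.

2/3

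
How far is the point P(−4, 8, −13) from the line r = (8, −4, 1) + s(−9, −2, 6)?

22

Direction vector d = (−9, −2, 6).
AP = (−12, 12, −14); AP·d = 0, |AP|² = 484, |d|² = 121.
distance² = |AP|² − (AP·d)²/|d|² = 484 − 0/121 = 484, so the distance is 22.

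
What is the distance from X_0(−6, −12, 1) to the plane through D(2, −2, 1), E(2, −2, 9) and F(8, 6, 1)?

2/5

DE = (0, 0, 8) and DF = (6, 8, 0), so a normal is n = DE × DF = (−64, 48, 0).
Then n·(−6, −12, 1) − (−224) = 32.
|n| = √(4096 + 2304 + 0) = 80, so the distance is |32|/80 = 2/5.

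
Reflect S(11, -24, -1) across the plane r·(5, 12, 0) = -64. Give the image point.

(21, 0, -1)

n = (5, 12, 0), |n|² = 169, n·S − (-64) = -169, so t = -169/169 = -1.
Foot F = S − (-1)·n = (16, -12, -1); the reflection is 2F − S = (21, 0, -1).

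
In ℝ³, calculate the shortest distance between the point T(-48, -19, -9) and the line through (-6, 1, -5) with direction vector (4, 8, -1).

2√221

Direction vector d = (4, 8, -1).
AP = (-42, -20, -4), and AP × d = (52, -58, -256).
|AP × d|² = 71604 and |d|² = 81, so the distance is √(71604/81) = √884 = 2√221.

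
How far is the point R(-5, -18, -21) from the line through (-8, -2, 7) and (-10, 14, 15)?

8√5

A direction vector is d = (-2, 16, 8).
AP = (3, -16, -28), and AP × d = (320, 32, 16).
|AP × d|² = 103680 and |d|² = 324, so the distance is √(103680/324) = √320 = 8√5.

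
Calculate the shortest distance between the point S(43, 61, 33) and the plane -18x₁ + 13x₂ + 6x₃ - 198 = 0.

Normal vector n = (-18, 13, 6), and n·(43, 61, 33) - 198 = 19.
|n| = √(324 + 169 + 36) = 23, so the distance is |19|/23 = 19/23.

19/23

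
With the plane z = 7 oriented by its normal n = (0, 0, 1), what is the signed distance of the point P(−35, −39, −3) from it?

n·P − 7 = -10.
|n| = 1, so the signed distance is -10/1 = -10.

-10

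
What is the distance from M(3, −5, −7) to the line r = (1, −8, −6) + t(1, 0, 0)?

Direction vector d = (1, 0, 0).
AP = (2, 3, −1), and AP × d = (0, −1, −3).
|AP × d|² = 10 and |d|² = 1, so the distance is √10.

√10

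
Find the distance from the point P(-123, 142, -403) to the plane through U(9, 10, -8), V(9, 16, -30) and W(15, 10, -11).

UV = (0, 6, -22) and UW = (6, 0, -3), so a normal is n = UV × UW = (-18, -132, -36).
n = (-18, -132, -36); n·P − (-1194) = -828; |n| = 138; distance = 828/138 = 6.

6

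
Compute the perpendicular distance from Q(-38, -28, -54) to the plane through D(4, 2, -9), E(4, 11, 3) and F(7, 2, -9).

DE = (0, 9, 12) and DF = (3, 0, 0), so a normal is n = DE × DF = (0, 36, -27).
Then n·(-38, -28, -54) - 315 = 135.
|n| = √(0 + 1296 + 729) = 45, so the distance is |135|/45 = 3.

3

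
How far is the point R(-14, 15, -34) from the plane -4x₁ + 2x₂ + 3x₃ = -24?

8/√29

d = |(-4)·(-14) + 2·15 + 3·(-34) − (-24)| / √(16 + 4 + 9) = |8| / √29 = 8√29/29.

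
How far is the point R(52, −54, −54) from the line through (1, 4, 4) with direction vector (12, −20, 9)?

Direction vector d = (12, −20, 9).
AP = (51, −58, −58); AP·d = 1250, |AP|² = 9329, |d|² = 625.
distance² = |AP|² − (AP·d)²/|d|² = 9329 − 1562500/625 = 6829, so the distance is √6829.

√6829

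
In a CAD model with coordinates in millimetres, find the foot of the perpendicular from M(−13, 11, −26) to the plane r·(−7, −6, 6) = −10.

n = (−7, −6, 6), |n|² = 121, and n·M − (-10) = -121.
t = -121/121 = -1, so the foot is M − t·n = (−13, 11, −26) − (-1)·(−7, −6, 6) = (−20, 5, −20).

(-20, 5, -20)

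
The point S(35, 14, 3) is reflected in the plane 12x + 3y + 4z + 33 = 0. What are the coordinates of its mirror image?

n = (12, 3, 4), |n|² = 169, n·S − (-33) = 507, so t = 507/169 = 3.
Foot F = S − 3·n = (-1, 5, -9); the reflection is 2F − S = (-37, -4, -21).

(-37, -4, -21)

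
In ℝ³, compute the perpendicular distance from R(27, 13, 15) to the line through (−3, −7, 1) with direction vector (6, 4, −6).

Direction vector d = (6, 4, −6).
AP = (30, 20, 14), and AP × d = (−176, 264, 0).
|AP × d|² = 100672 and |d|² = 88, so the distance is √(100672/88) = √1144 = 2√286.

2√286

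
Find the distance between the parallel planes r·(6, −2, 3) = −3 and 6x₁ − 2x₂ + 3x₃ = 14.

17/7

With common normal n = (6, −2, 3) (|n| = 7), the distance is |(-3) − 14|/|n| = 17/7.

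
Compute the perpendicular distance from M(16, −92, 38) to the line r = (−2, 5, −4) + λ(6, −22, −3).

3√337

Direction vector d = (6, −22, −3).
AP = (18, −97, 42), and AP × d = (1215, 306, 186).
|AP × d|² = 1604457 and |d|² = 529, so the distance is √(1604457/529) = √3033 = 3√337.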